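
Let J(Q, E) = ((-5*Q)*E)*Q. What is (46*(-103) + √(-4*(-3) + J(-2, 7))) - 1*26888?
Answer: -31626 + 8*I*√2 ≈ -31626.0 + 11.314*I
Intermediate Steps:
J(Q, E) = -5*E*Q² (J(Q, E) = (-5*E*Q)*Q = -5*E*Q²)
(46*(-103) + √(-4*(-3) + J(-2, 7))) - 1*26888 = (46*(-103) + √(-4*(-3) - 5*7*(-2)²)) - 1*26888 = (-4738 + √(12 - 5*7*4)) - 26888 = (-4738 + √(12 - 140)) - 26888 = (-4738 + √(-128)) - 26888 = (-4738 + 8*I*√2) - 26888 = -31626 + 8*I*√2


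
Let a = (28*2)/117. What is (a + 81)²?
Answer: 90878089/13689 ≈ 6638.8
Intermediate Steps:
a = 56/117 (a = 56*(1/117) = 56/117 ≈ 0.47863)
(a + 81)² = (56/117 + 81)² = (9533/117)² = 90878089/13689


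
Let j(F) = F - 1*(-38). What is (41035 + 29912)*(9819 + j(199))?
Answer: 713443032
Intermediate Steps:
j(F) = 38 + F (j(F) = F + 38 = 38 + F)
(41035 + 29912)*(9819 + j(199)) = (41035 + 29912)*(9819 + (38 + 199)) = 70947*(9819 + 237) = 70947*10056 = 713443032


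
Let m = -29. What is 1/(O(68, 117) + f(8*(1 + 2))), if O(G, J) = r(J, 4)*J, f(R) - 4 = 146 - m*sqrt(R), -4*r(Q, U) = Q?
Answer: -17452/56999659 - 928*sqrt(6)/170998977 ≈ -0.00031947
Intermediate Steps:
r(Q, U) = -Q/4
f(R) = 150 + 29*sqrt(R) (f(R) = 4 + (146 - (-29)*sqrt(R)) = 4 + (146 + 29*sqrt(R)) = 150 + 29*sqrt(R))
O(G, J) = -J**2/4 (O(G, J) = (-J/4)*J = -J**2/4)
1/(O(68, 117) + f(8*(1 + 2))) = 1/(-1/4*117**2 + (150 + 29*sqrt(8*(1 + 2)))) = 1/(-1/4*13689 + (150 + 29*sqrt(8*3))) = 1/(-13689/4 + (150 + 29*sqrt(24))) = 1/(-13689/4 + (150 + 29*(2*sqrt(6)))) = 1/(-13689/4 + (150 + 58*sqrt(6))) = 1/(-13089/4 + 58*sqrt(6))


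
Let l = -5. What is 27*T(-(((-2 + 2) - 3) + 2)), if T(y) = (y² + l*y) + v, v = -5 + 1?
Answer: -216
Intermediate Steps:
v = -4
T(y) = -4 + y² - 5*y (T(y) = (y² - 5*y) - 4 = -4 + y² - 5*y)
27*T(-(((-2 + 2) - 3) + 2)) = 27*(-4 + (-(((-2 + 2) - 3) + 2))² - (-5)*(((-2 + 2) - 3) + 2)) = 27*(-4 + (-((0 - 3) + 2))² - (-5)*((0 - 3) + 2)) = 27*(-4 + (-(-3 + 2))² - (-5)*(-3 + 2)) = 27*(-4 + (-1*(-1))² - (-5)*(-1)) = 27*(-4 + 1² - 5*1) = 27*(-4 + 1 - 5) = 27*(-8) = -216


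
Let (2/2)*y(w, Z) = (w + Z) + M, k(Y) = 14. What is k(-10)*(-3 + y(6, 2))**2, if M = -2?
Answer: 126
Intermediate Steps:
y(w, Z) = -2 + Z + w (y(w, Z) = (w + Z) - 2 = (Z + w) - 2 = -2 + Z + w)
k(-10)*(-3 + y(6, 2))**2 = 14*(-3 + (-2 + 2 + 6))**2 = 14*(-3 + 6)**2 = 14*3**2 = 14*9 = 126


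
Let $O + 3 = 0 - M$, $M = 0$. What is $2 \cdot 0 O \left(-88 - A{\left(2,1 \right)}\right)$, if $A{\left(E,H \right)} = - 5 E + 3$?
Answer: $0$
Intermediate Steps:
$A{\left(E,H \right)} = 3 - 5 E$
$O = -3$ ($O = -3 + \left(0 - 0\right) = -3 + \left(0 + 0\right) = -3 + 0 = -3$)
$2 \cdot 0 O \left(-88 - A{\left(2,1 \right)}\right) = 2 \cdot 0 \left(-3\right) \left(-88 - \left(3 - 10\right)\right) = 0 \left(-3\right) \left(-88 - \left(3 - 10\right)\right) = 0 \left(-88 - -7\right) = 0 \left(-88 + 7\right) = 0 \left(-81\right) = 0$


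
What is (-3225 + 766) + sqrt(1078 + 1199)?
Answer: -2459 + 3*sqrt(253) ≈ -2411.3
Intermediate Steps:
(-3225 + 766) + sqrt(1078 + 1199) = -2459 + sqrt(2277) = -2459 + 3*sqrt(253)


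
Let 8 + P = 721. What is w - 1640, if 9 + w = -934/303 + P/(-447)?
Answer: -24886194/15049 ≈ -1653.7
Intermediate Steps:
P = 713 (P = -8 + 721 = 713)
w = -205834/15049 (w = -9 + (-934/303 + 713/(-447)) = -9 + (-934*1/303 + 713*(-1/447)) = -9 + (-934/303 - 713/447) = -9 - 70393/15049 = -205834/15049 ≈ -13.678)
w - 1640 = -205834/15049 - 1640 = -24886194/15049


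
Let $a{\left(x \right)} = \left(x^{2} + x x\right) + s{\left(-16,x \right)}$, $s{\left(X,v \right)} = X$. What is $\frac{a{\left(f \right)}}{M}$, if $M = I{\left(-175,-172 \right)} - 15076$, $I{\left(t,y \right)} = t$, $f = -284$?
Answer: $- \frac{161296}{15251} \approx -10.576$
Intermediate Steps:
$M = -15251$ ($M = -175 - 15076 = -15251$)
$a{\left(x \right)} = -16 + 2 x^{2}$ ($a{\left(x \right)} = \left(x^{2} + x x\right) - 16 = \left(x^{2} + x^{2}\right) - 16 = 2 x^{2} - 16 = -16 + 2 x^{2}$)
$\frac{a{\left(f \right)}}{M} = \frac{-16 + 2 \left(-284\right)^{2}}{-15251} = \left(-16 + 2 \cdot 80656\right) \left(- \frac{1}{15251}\right) = \left(-16 + 161312\right) \left(- \frac{1}{15251}\right) = 161296 \left(- \frac{1}{15251}\right) = - \frac{161296}{15251}$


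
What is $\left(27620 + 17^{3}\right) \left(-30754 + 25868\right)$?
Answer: $-158956238$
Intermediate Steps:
$\left(27620 + 17^{3}\right) \left(-30754 + 25868\right) = \left(27620 + 4913\right) \left(-4886\right) = 32533 \left(-4886\right) = -158956238$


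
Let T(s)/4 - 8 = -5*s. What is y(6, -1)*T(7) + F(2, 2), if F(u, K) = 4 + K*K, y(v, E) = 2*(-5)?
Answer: 1088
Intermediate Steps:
T(s) = 32 - 20*s (T(s) = 32 + 4*(-5*s) = 32 - 20*s)
y(v, E) = -10
F(u, K) = 4 + K²
y(6, -1)*T(7) + F(2, 2) = -10*(32 - 20*7) + (4 + 2²) = -10*(32 - 140) + (4 + 4) = -10*(-108) + 8 = 1080 + 8 = 1088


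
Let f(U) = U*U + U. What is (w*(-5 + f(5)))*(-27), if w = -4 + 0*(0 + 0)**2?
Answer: 2700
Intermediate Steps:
f(U) = U + U**2 (f(U) = U**2 + U = U + U**2)
w = -4 (w = -4 + 0*0**2 = -4 + 0*0 = -4 + 0 = -4)
(w*(-5 + f(5)))*(-27) = -4*(-5 + 5*(1 + 5))*(-27) = -4*(-5 + 5*6)*(-27) = -4*(-5 + 30)*(-27) = -4*25*(-27) = -100*(-27) = 2700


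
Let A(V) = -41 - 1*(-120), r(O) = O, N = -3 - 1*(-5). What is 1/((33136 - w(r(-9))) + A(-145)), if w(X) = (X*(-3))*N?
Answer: 1/33161 ≈ 3.0156e-5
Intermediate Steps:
N = 2 (N = -3 + 5 = 2)
w(X) = -6*X (w(X) = (X*(-3))*2 = -3*X*2 = -6*X)
A(V) = 79 (A(V) = -41 + 120 = 79)
1/((33136 - w(r(-9))) + A(-145)) = 1/((33136 - (-6)*(-9)) + 79) = 1/((33136 - 1*54) + 79) = 1/((33136 - 54) + 79) = 1/(33082 + 79) = 1/33161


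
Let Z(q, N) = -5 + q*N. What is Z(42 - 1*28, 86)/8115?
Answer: 1199/8115 ≈ 0.14775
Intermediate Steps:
Z(q, N) = -5 + N*q
Z(42 - 1*28, 86)/8115 = (-5 + 86*(42 - 1*28))/8115 = (-5 + 86*(42 - 28))*(1/8115) = (-5 + 86*14)*(1/8115) = (-5 + 1204)*(1/8115) = 1199*(1/8115) = 1199/8115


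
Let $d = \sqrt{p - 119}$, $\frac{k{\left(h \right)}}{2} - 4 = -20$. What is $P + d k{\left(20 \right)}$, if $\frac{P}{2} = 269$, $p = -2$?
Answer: $538 - 352 i \approx 538.0 - 352.0 i$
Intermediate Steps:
$k{\left(h \right)} = -32$ ($k{\left(h \right)} = 8 + 2 \left(-20\right) = 8 - 40 = -32$)
$P = 538$ ($P = 2 \cdot 269 = 538$)
$d = 11 i$ ($d = \sqrt{-2 - 119} = \sqrt{-121} = 11 i \approx 11.0 i$)
$P + d k{\left(20 \right)} = 538 + 11 i \left(-32\right) = 538 - 352 i$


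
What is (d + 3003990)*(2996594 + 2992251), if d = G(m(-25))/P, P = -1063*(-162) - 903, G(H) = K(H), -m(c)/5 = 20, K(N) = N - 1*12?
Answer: 3081814713823239010/171303 ≈ 1.7990e+13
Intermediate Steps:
K(N) = -12 + N (K(N) = N - 12 = -12 + N)
m(c) = -100 (m(c) = -5*20 = -100)
G(H) = -12 + H
P = 171303 (P = 172206 - 903 = 171303)
d = -112/171303 (d = (-12 - 100)/171303 = -112*1/171303 = -112/171303 ≈ -0.00065381)
(d + 3003990)*(2996594 + 2992251) = (-112/171303 + 3003990)*(2996594 + 2992251) = (514592498858/171303)*5988845 = 3081814713823239010/171303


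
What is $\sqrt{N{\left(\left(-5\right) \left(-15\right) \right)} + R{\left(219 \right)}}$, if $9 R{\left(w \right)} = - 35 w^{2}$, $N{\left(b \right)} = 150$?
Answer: $i \sqrt{186365} \approx 431.7 i$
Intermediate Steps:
$R{\left(w \right)} = - \frac{35 w^{2}}{9}$ ($R{\left(w \right)} = \frac{\left(-35\right) w^{2}}{9} = - \frac{35 w^{2}}{9}$)
$\sqrt{N{\left(\left(-5\right) \left(-15\right) \right)} + R{\left(219 \right)}} = \sqrt{150 - \frac{35 \cdot 219^{2}}{9}} = \sqrt{150 - 186515} = \sqrt{-186365} = i \sqrt{186365}$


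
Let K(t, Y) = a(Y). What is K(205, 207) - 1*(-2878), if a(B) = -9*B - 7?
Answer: 1008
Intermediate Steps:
a(B) = -7 - 9*B
K(t, Y) = -7 - 9*Y
K(205, 207) - 1*(-2878) = (-7 - 9*207) - 1*(-2878) = (-7 - 1863) + 2878 = -1870 + 2878 = 1008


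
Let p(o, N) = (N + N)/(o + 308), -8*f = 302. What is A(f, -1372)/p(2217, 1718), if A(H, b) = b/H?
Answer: 3464300/129709 ≈ 26.708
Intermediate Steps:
f = -151/4 (f = -⅛*302 = -151/4 ≈ -37.750)
p(o, N) = 2*N/(308 + o) (p(o, N) = (2*N)/(308 + o) = 2*N/(308 + o))
A(f, -1372)/p(2217, 1718) = (-1372/(-151/4))/((2*1718/(308 + 2217))) = (-1372*(-4/151))/((2*1718/2525)) = 5488/(151*((2*1718*(1/2525)))) = 5488/(151*(3436/2525)) = (5488/151)*(2525/3436) = 3464300/129709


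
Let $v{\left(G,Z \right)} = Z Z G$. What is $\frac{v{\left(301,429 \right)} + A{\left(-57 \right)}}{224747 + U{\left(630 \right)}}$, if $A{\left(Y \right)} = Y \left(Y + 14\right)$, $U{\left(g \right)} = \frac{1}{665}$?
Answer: $\frac{9210049170}{37364189} \approx 246.49$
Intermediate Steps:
$U{\left(g \right)} = \frac{1}{665}$
$A{\left(Y \right)} = Y \left(14 + Y\right)$
$v{\left(G,Z \right)} = G Z^{2}$ ($v{\left(G,Z \right)} = Z^{2} G = G Z^{2}$)
$\frac{v{\left(301,429 \right)} + A{\left(-57 \right)}}{224747 + U{\left(630 \right)}} = \frac{301 \cdot 429^{2} - 57 \left(14 - 57\right)}{224747 + \frac{1}{665}} = \frac{301 \cdot 184041 - -2451}{\frac{149456756}{665}} = \left(55396341 + 2451\right) \frac{665}{149456756} = 55398792 \cdot \frac{665}{149456756} = \frac{9210049170}{37364189}$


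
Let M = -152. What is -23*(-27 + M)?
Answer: 4117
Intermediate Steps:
-23*(-27 + M) = -23*(-27 - 152) = -23*(-179) = 4117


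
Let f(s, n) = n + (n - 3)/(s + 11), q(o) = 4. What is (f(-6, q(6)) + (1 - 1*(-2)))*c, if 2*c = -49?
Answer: -882/5 ≈ -176.40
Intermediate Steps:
c = -49/2 (c = (1/2)*(-49) = -49/2 ≈ -24.500)
f(s, n) = n + (-3 + n)/(11 + s)
(f(-6, q(6)) + (1 - 1*(-2)))*c = ((-3 + 12*4 + 4*(-6))/(11 - 6) + (1 - 1*(-2)))*(-49/2) = ((-3 + 48 - 24)/5 + (1 + 2))*(-49/2) = ((1/5)*21 + 3)*(-49/2) = (21/5 + 3)*(-49/2) = (36/5)*(-49/2) = -882/5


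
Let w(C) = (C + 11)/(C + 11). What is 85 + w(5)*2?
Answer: 87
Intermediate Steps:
w(C) = 1 (w(C) = (11 + C)/(11 + C) = 1)
85 + w(5)*2 = 85 + 1*2 = 85 + 2 = 87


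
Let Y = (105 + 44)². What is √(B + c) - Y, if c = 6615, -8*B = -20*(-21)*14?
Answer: -22201 + 14*√30 ≈ -22124.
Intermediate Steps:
B = -735 (B = -(-20*(-21))*14/8 = -105*14/2 = -⅛*5880 = -735)
Y = 22201 (Y = 149² = 22201)
√(B + c) - Y = √(-735 + 6615) - 1*22201 = √5880 - 22201 = 14*√30 - 22201 = -22201 + 14*√30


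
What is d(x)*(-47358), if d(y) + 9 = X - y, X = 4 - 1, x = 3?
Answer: 426222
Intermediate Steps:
X = 3
d(y) = -6 - y (d(y) = -9 + (3 - y) = -6 - y)
d(x)*(-47358) = (-6 - 1*3)*(-47358) = (-6 - 3)*(-47358) = -9*(-47358) = 426222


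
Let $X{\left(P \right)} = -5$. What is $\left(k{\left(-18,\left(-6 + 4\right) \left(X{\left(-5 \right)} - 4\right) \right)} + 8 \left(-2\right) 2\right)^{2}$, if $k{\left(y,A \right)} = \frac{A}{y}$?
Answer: $1089$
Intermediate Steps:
$\left(k{\left(-18,\left(-6 + 4\right) \left(X{\left(-5 \right)} - 4\right) \right)} + 8 \left(-2\right) 2\right)^{2} = \left(\frac{\left(-6 + 4\right) \left(-5 - 4\right)}{-18} + 8 \left(-2\right) 2\right)^{2} = \left(\left(-2\right) \left(-9\right) \left(- \frac{1}{18}\right) - 32\right)^{2} = \left(18 \left(- \frac{1}{18}\right) - 32\right)^{2} = \left(-1 - 32\right)^{2} = \left(-33\right)^{2} = 1089$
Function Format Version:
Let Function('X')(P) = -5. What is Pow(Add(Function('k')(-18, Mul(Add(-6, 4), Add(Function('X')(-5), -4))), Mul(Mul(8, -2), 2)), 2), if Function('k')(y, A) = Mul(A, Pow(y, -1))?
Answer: 1089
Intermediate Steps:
Pow(Add(Function('k')(-18, Mul(Add(-6, 4), Add(Function('X')(-5), -4))), Mul(Mul(8, -2), 2)), 2) = Pow(Add(Mul(Mul(Add(-6, 4), Add(-5, -4)), Pow(-18, -1)), Mul(Mul(8, -2), 2)), 2) = Pow(Add(Mul(Mul(-2, -9), Rational(-1, 18)), Mul(-16, 2)), 2) = Pow(Add(Mul(18, Rational(-1, 18)), -32), 2) = Pow(Add(-1, -32), 2) = Pow(-33, 2) = 1089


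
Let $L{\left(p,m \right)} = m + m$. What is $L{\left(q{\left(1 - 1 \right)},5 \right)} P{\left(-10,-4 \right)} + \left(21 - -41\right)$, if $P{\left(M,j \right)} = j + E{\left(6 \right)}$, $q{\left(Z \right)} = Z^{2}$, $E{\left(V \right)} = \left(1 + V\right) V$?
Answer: $442$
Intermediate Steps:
$E{\left(V \right)} = V \left(1 + V\right)$
$P{\left(M,j \right)} = 42 + j$ ($P{\left(M,j \right)} = j + 6 \left(1 + 6\right) = j + 6 \cdot 7 = j + 42 = 42 + j$)
$L{\left(p,m \right)} = 2 m$
$L{\left(q{\left(1 - 1 \right)},5 \right)} P{\left(-10,-4 \right)} + \left(21 - -41\right) = 2 \cdot 5 \left(42 - 4\right) + \left(21 - -41\right) = 10 \cdot 38 + \left(21 + 41\right) = 380 + 62 = 442$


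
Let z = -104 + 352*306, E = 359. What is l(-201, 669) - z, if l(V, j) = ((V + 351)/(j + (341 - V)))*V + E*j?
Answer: 160503643/1211 ≈ 1.3254e+5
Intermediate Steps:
l(V, j) = 359*j + V*(351 + V)/(341 + j - V) (l(V, j) = ((V + 351)/(j + (341 - V)))*V + 359*j = ((351 + V)/(341 + j - V))*V + 359*j = V*(351 + V)/(341 + j - V) + 359*j = 359*j + V*(351 + V)/(341 + j - V))
z = 107608 (z = -104 + 107712 = 107608)
l(-201, 669) - z = ((-201)² + 351*(-201) + 359*669² + 122419*669 - 359*(-201)*669)/(341 + 669 - 1*(-201)) - 1*107608 = (40401 - 70551 + 359*447561 + 81898311 + 48274371)/(341 + 669 + 201) - 107608 = (40401 - 70551 + 160674399 + 81898311 + 48274371)/1211 - 107608 = (1/1211)*290816931 - 107608 = 290816931/1211 - 107608 = 160503643/1211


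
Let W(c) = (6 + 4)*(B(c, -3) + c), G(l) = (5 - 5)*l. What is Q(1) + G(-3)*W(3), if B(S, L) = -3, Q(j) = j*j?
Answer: 1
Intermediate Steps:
Q(j) = j²
G(l) = 0 (G(l) = 0*l = 0)
W(c) = -30 + 10*c (W(c) = (6 + 4)*(-3 + c) = 10*(-3 + c) = -30 + 10*c)
Q(1) + G(-3)*W(3) = 1² + 0*(-30 + 10*3) = 1 + 0*(-30 + 30) = 1 + 0*0 = 1 + 0 = 1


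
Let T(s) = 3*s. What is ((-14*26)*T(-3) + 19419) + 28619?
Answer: 51314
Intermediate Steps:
((-14*26)*T(-3) + 19419) + 28619 = ((-14*26)*(3*(-3)) + 19419) + 28619 = (-364*(-9) + 19419) + 28619 = (3276 + 19419) + 28619 = 22695 + 28619 = 51314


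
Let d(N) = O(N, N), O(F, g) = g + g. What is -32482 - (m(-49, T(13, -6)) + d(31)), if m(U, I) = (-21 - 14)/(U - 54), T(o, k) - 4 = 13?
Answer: -3352067/103 ≈ -32544.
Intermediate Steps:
O(F, g) = 2*g
T(o, k) = 17 (T(o, k) = 4 + 13 = 17)
d(N) = 2*N
m(U, I) = -35/(-54 + U)
-32482 - (m(-49, T(13, -6)) + d(31)) = -32482 - (-35/(-54 - 49) + 2*31) = -32482 - (-35/(-103) + 62) = -32482 - (-35*(-1/103) + 62) = -32482 - (35/103 + 62) = -32482 - 1*6421/103 = -32482 - 6421/103 = -3352067/103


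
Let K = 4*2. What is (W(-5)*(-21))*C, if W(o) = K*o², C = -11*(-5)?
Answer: -231000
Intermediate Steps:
K = 8
C = 55
W(o) = 8*o²
(W(-5)*(-21))*C = ((8*(-5)²)*(-21))*55 = ((8*25)*(-21))*55 = (200*(-21))*55 = -4200*55 = -231000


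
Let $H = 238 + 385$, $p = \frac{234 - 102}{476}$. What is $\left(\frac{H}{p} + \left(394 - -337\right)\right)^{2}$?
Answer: $\frac{9655027600}{1089} \approx 8.866 \cdot 10^{6}$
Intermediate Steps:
$p = \frac{33}{119}$ ($p = \left(234 - 102\right) \frac{1}{476} = 132 \cdot \frac{1}{476} = \frac{33}{119} \approx 0.27731$)
$H = 623$
$\left(\frac{H}{p} + \left(394 - -337\right)\right)^{2} = \left(\frac{623}{\frac{33}{119}} + \left(394 - -337\right)\right)^{2} = \left(623 \cdot \frac{119}{33} + \left(394 + 337\right)\right)^{2} = \left(\frac{74137}{33} + 731\right)^{2} = \left(\frac{98260}{33}\right)^{2} = \frac{9655027600}{1089}$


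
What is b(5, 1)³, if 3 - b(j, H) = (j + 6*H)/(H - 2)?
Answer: 2744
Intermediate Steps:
b(j, H) = 3 - (j + 6*H)/(-2 + H) (b(j, H) = 3 - (j + 6*H)/(H - 2) = 3 - (j + 6*H)/(-2 + H))
b(5, 1)³ = ((-6 - 1*5 - 3*1)/(-2 + 1))³ = ((-6 - 5 - 3)/(-1))³ = (-1*(-14))³ = 14³ = 2744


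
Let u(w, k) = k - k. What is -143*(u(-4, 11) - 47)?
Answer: 6721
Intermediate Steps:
u(w, k) = 0
-143*(u(-4, 11) - 47) = -143*(0 - 47) = -143*(-47) = 6721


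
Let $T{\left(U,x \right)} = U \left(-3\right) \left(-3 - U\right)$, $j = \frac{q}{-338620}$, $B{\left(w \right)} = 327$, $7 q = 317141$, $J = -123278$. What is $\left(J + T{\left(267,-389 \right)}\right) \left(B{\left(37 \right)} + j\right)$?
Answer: $\frac{18012179338672}{592585} \approx 3.0396 \cdot 10^{7}$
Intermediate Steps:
$q = \frac{317141}{7}$ ($q = \frac{1}{7} \cdot 317141 = \frac{317141}{7} \approx 45306.0$)
$j = - \frac{317141}{2370340}$ ($j = \frac{317141}{7 \left(-338620\right)} = \frac{317141}{7} \left(- \frac{1}{338620}\right) = - \frac{317141}{2370340} \approx -0.1338$)
$T{\left(U,x \right)} = - 3 U \left(-3 - U\right)$
$\left(J + T{\left(267,-389 \right)}\right) \left(B{\left(37 \right)} + j\right) = \left(-123278 + 3 \cdot 267 \left(3 + 267\right)\right) \left(327 - \frac{317141}{2370340}\right) = \left(-123278 + 3 \cdot 267 \cdot 270\right) \frac{774784039}{2370340} = \left(-123278 + 216270\right) \frac{774784039}{2370340} = 92992 \cdot \frac{774784039}{2370340} = \frac{18012179338672}{592585}$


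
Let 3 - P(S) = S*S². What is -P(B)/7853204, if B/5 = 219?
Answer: 328233093/1963301 ≈ 167.18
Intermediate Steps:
B = 1095 (B = 5*219 = 1095)
P(S) = 3 - S³ (P(S) = 3 - S*S² = 3 - S³)
-P(B)/7853204 = -(3 - 1*1095³)/7853204 = -(3 - 1*1312932375)*(1/7853204) = -(3 - 1312932375)*(1/7853204) = -1*(-1312932372)*(1/7853204) = 1312932372*(1/7853204) = 328233093/1963301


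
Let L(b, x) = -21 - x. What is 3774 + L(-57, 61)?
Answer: 3692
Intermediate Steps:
3774 + L(-57, 61) = 3774 + (-21 - 1*61) = 3774 + (-21 - 61) = 3774 - 82 = 3692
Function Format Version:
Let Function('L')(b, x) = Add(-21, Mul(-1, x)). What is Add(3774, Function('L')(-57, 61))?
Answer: 3692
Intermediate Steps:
Add(3774, Function('L')(-57, 61)) = Add(3774, Add(-21, Mul(-1, 61))) = Add(3774, Add(-21, -61)) = Add(3774, -82) = 3692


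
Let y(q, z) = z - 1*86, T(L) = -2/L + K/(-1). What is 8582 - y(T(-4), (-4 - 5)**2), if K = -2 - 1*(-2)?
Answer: 8587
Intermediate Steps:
K = 0 (K = -2 + 2 = 0)
T(L) = -2/L (T(L) = -2/L + 0/(-1) = -2/L + 0*(-1) = -2/L + 0 = -2/L)
y(q, z) = -86 + z (y(q, z) = z - 86 = -86 + z)
8582 - y(T(-4), (-4 - 5)**2) = 8582 - (-86 + (-4 - 5)**2) = 8582 - (-86 + (-9)**2) = 8582 - (-86 + 81) = 8582 - 1*(-5) = 8582 + 5 = 8587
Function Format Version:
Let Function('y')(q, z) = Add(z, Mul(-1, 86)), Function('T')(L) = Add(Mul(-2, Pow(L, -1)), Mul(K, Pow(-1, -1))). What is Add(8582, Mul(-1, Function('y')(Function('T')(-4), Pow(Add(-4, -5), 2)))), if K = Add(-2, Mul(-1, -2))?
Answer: 8587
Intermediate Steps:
K = 0 (K = Add(-2, 2) = 0)
Function('T')(L) = Mul(-2, Pow(L, -1)) (Function('T')(L) = Add(Mul(-2, Pow(L, -1)), Mul(0, Pow(-1, -1))) = Add(Mul(-2, Pow(L, -1)), Mul(0, -1)) = Add(Mul(-2, Pow(L, -1)), 0) = Mul(-2, Pow(L, -1)))
Function('y')(q, z) = Add(-86, z) (Function('y')(q, z) = Add(z, -86) = Add(-86, z))
Add(8582, Mul(-1, Function('y')(Function('T')(-4), Pow(Add(-4, -5), 2)))) = Add(8582, Mul(-1, Add(-86, Pow(Add(-4, -5), 2)))) = Add(8582, Mul(-1, Add(-86, Pow(-9, 2)))) = Add(8582, Mul(-1, Add(-86, 81))) = Add(8582, Mul(-1, -5)) = Add(8582, 5) = 8587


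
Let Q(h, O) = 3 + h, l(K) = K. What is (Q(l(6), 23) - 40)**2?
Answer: 961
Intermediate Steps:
(Q(l(6), 23) - 40)**2 = ((3 + 6) - 40)**2 = (9 - 40)**2 = (-31)**2 = 961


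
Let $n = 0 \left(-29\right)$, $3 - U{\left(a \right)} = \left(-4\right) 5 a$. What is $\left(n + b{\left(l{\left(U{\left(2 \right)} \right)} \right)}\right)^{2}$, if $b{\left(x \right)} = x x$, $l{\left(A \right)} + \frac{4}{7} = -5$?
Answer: $\frac{2313441}{2401} \approx 963.53$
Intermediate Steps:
$U{\left(a \right)} = 3 + 20 a$ ($U{\left(a \right)} = 3 - \left(-4\right) 5 a = 3 - - 20 a = 3 + 20 a$)
$l{\left(A \right)} = - \frac{39}{7}$ ($l{\left(A \right)} = - \frac{4}{7} - 5 = - \frac{39}{7}$)
$b{\left(x \right)} = x^{2}$
$n = 0$
$\left(n + b{\left(l{\left(U{\left(2 \right)} \right)} \right)}\right)^{2} = \left(0 + \left(- \frac{39}{7}\right)^{2}\right)^{2} = \left(0 + \frac{1521}{49}\right)^{2} = \left(\frac{1521}{49}\right)^{2} = \frac{2313441}{2401}$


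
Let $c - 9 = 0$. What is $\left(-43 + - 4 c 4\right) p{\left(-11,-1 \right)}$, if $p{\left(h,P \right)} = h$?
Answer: $2057$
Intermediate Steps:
$c = 9$ ($c = 9 + 0 = 9$)
$\left(-43 + - 4 c 4\right) p{\left(-11,-1 \right)} = \left(-43 + \left(-4\right) 9 \cdot 4\right) \left(-11\right) = \left(-43 - 144\right) \left(-11\right) = \left(-187\right) \left(-11\right) = 2057$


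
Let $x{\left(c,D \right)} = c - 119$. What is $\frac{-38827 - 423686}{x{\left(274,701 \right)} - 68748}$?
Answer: $\frac{462513}{68593} \approx 6.7429$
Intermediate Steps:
$x{\left(c,D \right)} = -119 + c$
$\frac{-38827 - 423686}{x{\left(274,701 \right)} - 68748} = \frac{-38827 - 423686}{\left(-119 + 274\right) - 68748} = - \frac{462513}{155 - 68748} = - \frac{462513}{-68593} = \left(-462513\right) \left(- \frac{1}{68593}\right) = \frac{462513}{68593}$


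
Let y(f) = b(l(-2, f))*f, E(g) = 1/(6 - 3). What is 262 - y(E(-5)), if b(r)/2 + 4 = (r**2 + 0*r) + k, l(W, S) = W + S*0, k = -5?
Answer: 796/3 ≈ 265.33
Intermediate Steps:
l(W, S) = W (l(W, S) = W + 0 = W)
b(r) = -18 + 2*r**2 (b(r) = -8 + 2*((r**2 + 0*r) - 5) = -8 + 2*((r**2 + 0) - 5) = -8 + 2*(r**2 - 5) = -8 + 2*(-5 + r**2) = -8 + (-10 + 2*r**2) = -18 + 2*r**2)
E(g) = 1/3
y(f) = -10*f (y(f) = (-18 + 2*(-2)**2)*f = (-18 + 2*4)*f = (-18 + 8)*f = -10*f)
262 - y(E(-5)) = 262 - (-10)/3 = 262 - 1*(-10/3) = 262 + 10/3 = 796/3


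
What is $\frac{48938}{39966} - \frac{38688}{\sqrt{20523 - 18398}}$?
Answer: $\frac{24469}{19983} - \frac{38688 \sqrt{85}}{425} \approx -838.04$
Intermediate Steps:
$\frac{48938}{39966} - \frac{38688}{\sqrt{20523 - 18398}} = 48938 \cdot \frac{1}{39966} - \frac{38688}{\sqrt{2125}} = \frac{24469}{19983} - \frac{38688}{5 \sqrt{85}} = \frac{24469}{19983} - 38688 \frac{\sqrt{85}}{425} = \frac{24469}{19983} - \frac{38688 \sqrt{85}}{425}$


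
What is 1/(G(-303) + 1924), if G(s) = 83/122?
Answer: 122/234811 ≈ 0.00051957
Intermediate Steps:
G(s) = 83/122 (G(s) = 83*(1/122) = 83/122)
1/(G(-303) + 1924) = 1/(83/122 + 1924) = 1/(234811/122) = 122/234811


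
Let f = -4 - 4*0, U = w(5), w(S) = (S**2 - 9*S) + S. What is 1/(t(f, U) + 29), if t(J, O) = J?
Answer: 1/25 ≈ 0.040000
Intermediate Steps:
w(S) = S**2 - 8*S
U = -15 (U = 5*(-8 + 5) = 5*(-3) = -15)
f = -4 (f = -4 + 0 = -4)
1/(t(f, U) + 29) = 1/(-4 + 29) = 1/25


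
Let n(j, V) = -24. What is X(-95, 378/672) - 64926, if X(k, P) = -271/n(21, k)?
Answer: -1557953/24 ≈ -64915.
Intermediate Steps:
X(k, P) = 271/24 (X(k, P) = -271/(-24) = -271*(-1/24) = 271/24)
X(-95, 378/672) - 64926 = 271/24 - 64926 = -1557953/24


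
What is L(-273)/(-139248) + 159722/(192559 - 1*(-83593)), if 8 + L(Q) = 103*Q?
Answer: 3751037045/4806701712 ≈ 0.78038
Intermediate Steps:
L(Q) = -8 + 103*Q
L(-273)/(-139248) + 159722/(192559 - 1*(-83593)) = (-8 + 103*(-273))/(-139248) + 159722/(192559 - 1*(-83593)) = (-8 - 28119)*(-1/139248) + 159722/(192559 + 83593) = -28127*(-1/139248) + 159722/276152 = 28127/139248 + 159722*(1/276152) = 28127/139248 + 79861/138076 = 3751037045/4806701712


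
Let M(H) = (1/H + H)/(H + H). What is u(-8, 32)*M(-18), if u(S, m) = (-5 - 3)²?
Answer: 2600/81 ≈ 32.099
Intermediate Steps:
u(S, m) = 64 (u(S, m) = (-8)² = 64)
M(H) = (H + 1/H)/(2*H) (M(H) = (H + 1/H)/((2*H)) = (H + 1/H)*(1/(2*H)) = (H + 1/H)/(2*H))
u(-8, 32)*M(-18) = 64*((½)*(1 + (-18)²)/(-18)²) = 64*((½)*(1/324)*(1 + 324)) = 64*((½)*(1/324)*325) = 64*(325/648) = 2600/81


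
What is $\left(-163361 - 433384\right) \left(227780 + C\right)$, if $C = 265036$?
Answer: $-294085483920$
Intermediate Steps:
$\left(-163361 - 433384\right) \left(227780 + C\right) = \left(-163361 - 433384\right) \left(227780 + 265036\right) = \left(-596745\right) 492816 = -294085483920$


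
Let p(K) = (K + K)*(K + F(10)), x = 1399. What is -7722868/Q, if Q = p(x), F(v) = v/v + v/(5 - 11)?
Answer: -11584302/5868805 ≈ -1.9739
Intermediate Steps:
F(v) = 1 - v/6 (F(v) = 1 + v/(-6) = 1 + v*(-⅙) = 1 - v/6)
p(K) = 2*K*(-⅔ + K) (p(K) = (K + K)*(K + (1 - ⅙*10)) = (2*K)*(K + (1 - 5/3)) = (2*K)*(K - ⅔) = (2*K)*(-⅔ + K) = 2*K*(-⅔ + K))
Q = 11737610/3 (Q = (⅔)*1399*(-2 + 3*1399) = (⅔)*1399*(-2 + 4197) = (⅔)*1399*4195 = 11737610/3 ≈ 3.9125e+6)
-7722868/Q = -7722868/11737610/3 = -7722868*3/11737610 = -11584302/5868805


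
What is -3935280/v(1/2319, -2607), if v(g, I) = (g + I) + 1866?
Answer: 4562957160/859189 ≈ 5310.8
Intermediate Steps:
v(g, I) = 1866 + I + g (v(g, I) = (I + g) + 1866 = 1866 + I + g)
-3935280/v(1/2319, -2607) = -3935280/(1866 - 2607 + 1/2319) = -3935280/(-1718378/2319) = -3935280*(-2319/1718378) = 4562957160/859189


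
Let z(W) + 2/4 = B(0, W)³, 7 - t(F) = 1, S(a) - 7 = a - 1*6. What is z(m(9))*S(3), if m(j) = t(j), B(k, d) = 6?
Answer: 862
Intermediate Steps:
S(a) = 1 + a (S(a) = 7 + (a - 1*6) = 7 + (a - 6) = 7 + (-6 + a) = 1 + a)
t(F) = 6 (t(F) = 7 - 1*1 = 7 - 1 = 6)
m(j) = 6
z(W) = 431/2 (z(W) = -½ + 6³ = -½ + 216 = 431/2)
z(m(9))*S(3) = 431*(1 + 3)/2 = (431/2)*4 = 862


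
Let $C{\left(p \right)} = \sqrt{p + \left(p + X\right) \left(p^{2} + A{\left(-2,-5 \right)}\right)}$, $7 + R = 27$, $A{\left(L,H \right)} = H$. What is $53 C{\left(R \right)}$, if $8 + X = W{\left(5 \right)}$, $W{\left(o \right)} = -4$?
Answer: $106 \sqrt{795} \approx 2988.8$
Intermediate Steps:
$X = -12$ ($X = -8 - 4 = -12$)
$R = 20$ ($R = -7 + 27 = 20$)
$C{\left(p \right)} = \sqrt{p + \left(-12 + p\right) \left(-5 + p^{2}\right)}$ ($C{\left(p \right)} = \sqrt{p + \left(p - 12\right) \left(p^{2} - 5\right)} = \sqrt{p + \left(-12 + p\right) \left(-5 + p^{2}\right)}$)
$53 C{\left(R \right)} = 53 \sqrt{60 + 20^{3} - 12 \cdot 20^{2} - 80} = 53 \sqrt{60 + 8000 - 4800 - 80} = 53 \sqrt{3180} = 53 \cdot 2 \sqrt{795} = 106 \sqrt{795}$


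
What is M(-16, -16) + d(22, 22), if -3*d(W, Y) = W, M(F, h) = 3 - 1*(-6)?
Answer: 5/3 ≈ 1.6667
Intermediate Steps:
M(F, h) = 9 (M(F, h) = 3 + 6 = 9)
d(W, Y) = -W/3
M(-16, -16) + d(22, 22) = 9 - 1/3*22 = 9 - 22/3 = 5/3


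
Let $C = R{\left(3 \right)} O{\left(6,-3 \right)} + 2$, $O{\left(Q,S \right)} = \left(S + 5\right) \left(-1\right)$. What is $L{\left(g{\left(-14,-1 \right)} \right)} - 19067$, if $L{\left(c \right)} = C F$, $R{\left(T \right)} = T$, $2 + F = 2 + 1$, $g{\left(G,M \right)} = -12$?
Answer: $-19071$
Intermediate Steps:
$F = 1$ ($F = -2 + \left(2 + 1\right) = -2 + 3 = 1$)
$O{\left(Q,S \right)} = -5 - S$ ($O{\left(Q,S \right)} = \left(5 + S\right) \left(-1\right) = -5 - S$)
$C = -4$ ($C = 3 \left(-5 - -3\right) + 2 = 3 \left(-5 + 3\right) + 2 = 3 \left(-2\right) + 2 = -6 + 2 = -4$)
$L{\left(c \right)} = -4$ ($L{\left(c \right)} = \left(-4\right) 1 = -4$)
$L{\left(g{\left(-14,-1 \right)} \right)} - 19067 = -4 - 19067 = -19071$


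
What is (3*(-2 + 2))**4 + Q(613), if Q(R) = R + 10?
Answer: 623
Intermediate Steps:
Q(R) = 10 + R
(3*(-2 + 2))**4 + Q(613) = (3*(-2 + 2))**4 + (10 + 613) = (3*0)**4 + 623 = 0**4 + 623 = 0 + 623 = 623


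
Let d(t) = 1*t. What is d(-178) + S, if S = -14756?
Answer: -14934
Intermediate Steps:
d(t) = t
d(-178) + S = -178 - 14756 = -14934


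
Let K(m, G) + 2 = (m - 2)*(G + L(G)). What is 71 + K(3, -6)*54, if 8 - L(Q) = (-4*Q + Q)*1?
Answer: -901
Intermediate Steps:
L(Q) = 8 + 3*Q (L(Q) = 8 - (-4*Q + Q) = 8 - (-3*Q) = 8 - (-3)*Q = 8 + 3*Q)
K(m, G) = -2 + (-2 + m)*(8 + 4*G) (K(m, G) = -2 + (m - 2)*(G + (8 + 3*G)) = -2 + (-2 + m)*(8 + 4*G))
71 + K(3, -6)*54 = 71 + (-18 - 8*(-6) + 8*3 + 4*(-6)*3)*54 = 71 + (-18 + 48 + 24 - 72)*54 = 71 - 18*54 = 71 - 972 = -901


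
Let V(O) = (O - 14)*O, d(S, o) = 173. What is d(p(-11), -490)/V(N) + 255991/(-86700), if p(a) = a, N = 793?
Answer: -158122673177/53558664900 ≈ -2.9523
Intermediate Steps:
V(O) = O*(-14 + O) (V(O) = (-14 + O)*O = O*(-14 + O))
d(p(-11), -490)/V(N) + 255991/(-86700) = 173/((793*(-14 + 793))) + 255991/(-86700) = 173/((793*779)) + 255991*(-1/86700) = 173/617747 - 255991/86700 = -158122673177/53558664900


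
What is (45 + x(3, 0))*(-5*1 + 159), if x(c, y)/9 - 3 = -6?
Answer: 2772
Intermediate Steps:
x(c, y) = -27 (x(c, y) = 27 + 9*(-6) = 27 - 54 = -27)
(45 + x(3, 0))*(-5*1 + 159) = (45 - 27)*(-5*1 + 159) = 18*(-5 + 159) = 18*154 = 2772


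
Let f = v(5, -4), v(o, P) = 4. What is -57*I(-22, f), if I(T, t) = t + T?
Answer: 1026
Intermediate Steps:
f = 4
I(T, t) = T + t
-57*I(-22, f) = -57*(-22 + 4) = -57*(-18) = 1026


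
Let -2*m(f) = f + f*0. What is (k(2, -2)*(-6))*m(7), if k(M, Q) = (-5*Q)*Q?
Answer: -420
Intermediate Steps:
k(M, Q) = -5*Q²
m(f) = -f/2 (m(f) = -(f + f*0)/2 = -(f + 0)/2 = -f/2)
(k(2, -2)*(-6))*m(7) = (-5*(-2)²*(-6))*(-½*7) = (-5*4*(-6))*(-7/2) = -20*(-6)*(-7/2) = 120*(-7/2) = -420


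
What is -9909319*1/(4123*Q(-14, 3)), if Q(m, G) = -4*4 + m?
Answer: 1415617/17670 ≈ 80.114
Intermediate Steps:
Q(m, G) = -16 + m
-9909319*1/(4123*Q(-14, 3)) = -9909319*1/(4123*(-16 - 14)) = -9909319/((133*(-30))*31) = -9909319/((-3990*31)) = -9909319/(-123690) = -9909319*(-1/123690) = 1415617/17670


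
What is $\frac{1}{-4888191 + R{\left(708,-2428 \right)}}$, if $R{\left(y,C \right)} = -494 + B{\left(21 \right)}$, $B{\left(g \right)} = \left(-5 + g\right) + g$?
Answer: $- \frac{1}{4888648} \approx -2.0456 \cdot 10^{-7}$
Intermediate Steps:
$B{\left(g \right)} = -5 + 2 g$
$R{\left(y,C \right)} = -457$ ($R{\left(y,C \right)} = -494 + \left(-5 + 2 \cdot 21\right) = -494 + \left(-5 + 42\right) = -494 + 37 = -457$)
$\frac{1}{-4888191 + R{\left(708,-2428 \right)}} = \frac{1}{-4888191 - 457} = \frac{1}{-4888648} = - \frac{1}{4888648}$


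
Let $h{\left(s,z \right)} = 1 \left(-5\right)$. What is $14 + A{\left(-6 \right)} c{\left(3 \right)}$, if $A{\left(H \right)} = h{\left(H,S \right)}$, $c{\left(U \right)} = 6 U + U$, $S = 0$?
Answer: $-91$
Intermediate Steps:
$h{\left(s,z \right)} = -5$
$c{\left(U \right)} = 7 U$
$A{\left(H \right)} = -5$
$14 + A{\left(-6 \right)} c{\left(3 \right)} = 14 - 5 \cdot 7 \cdot 3 = 14 - 105 = -91$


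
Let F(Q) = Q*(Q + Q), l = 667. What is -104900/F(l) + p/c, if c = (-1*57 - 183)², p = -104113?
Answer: -49339848457/25625606400 ≈ -1.9254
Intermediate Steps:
F(Q) = 2*Q² (F(Q) = Q*(2*Q) = 2*Q²)
c = 57600 (c = (-57 - 183)² = (-240)² = 57600)
-104900/F(l) + p/c = -104900/(2*667²) - 104113/57600 = -104900/(2*444889) - 104113*1/57600 = -104900/889778 - 104113/57600 = -104900*1/889778 - 104113/57600 = -52450/444889 - 104113/57600 = -49339848457/25625606400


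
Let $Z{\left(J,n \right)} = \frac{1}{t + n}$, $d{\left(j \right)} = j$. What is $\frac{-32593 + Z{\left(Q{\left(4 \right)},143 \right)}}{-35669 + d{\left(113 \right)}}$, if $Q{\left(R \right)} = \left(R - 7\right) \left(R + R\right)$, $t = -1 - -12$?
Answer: $\frac{1673107}{1825208} \approx 0.91667$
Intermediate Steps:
$t = 11$ ($t = -1 + 12 = 11$)
$Q{\left(R \right)} = 2 R \left(-7 + R\right)$ ($Q{\left(R \right)} = \left(-7 + R\right) 2 R = 2 R \left(-7 + R\right)$)
$Z{\left(J,n \right)} = \frac{1}{11 + n}$
$\frac{-32593 + Z{\left(Q{\left(4 \right)},143 \right)}}{-35669 + d{\left(113 \right)}} = \frac{-32593 + \frac{1}{11 + 143}}{-35669 + 113} = \frac{-32593 + \frac{1}{154}}{-35556} = \left(-32593 + \frac{1}{154}\right) \left(- \frac{1}{35556}\right) = \left(- \frac{5019321}{154}\right) \left(- \frac{1}{35556}\right) = \frac{1673107}{1825208}$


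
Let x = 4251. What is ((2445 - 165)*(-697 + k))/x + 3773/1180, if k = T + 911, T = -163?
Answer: 51083141/1672060 ≈ 30.551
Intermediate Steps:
k = 748 (k = -163 + 911 = 748)
((2445 - 165)*(-697 + k))/x + 3773/1180 = ((2445 - 165)*(-697 + 748))/4251 + 3773/1180 = (2280*51)*(1/4251) + 3773*(1/1180) = 116280*(1/4251) + 3773/1180 = 38760/1417 + 3773/1180 = 51083141/1672060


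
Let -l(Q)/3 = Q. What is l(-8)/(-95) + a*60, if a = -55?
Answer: -313524/95 ≈ -3300.3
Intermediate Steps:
l(Q) = -3*Q
l(-8)/(-95) + a*60 = -3*(-8)/(-95) - 55*60 = 24*(-1/95) - 3300 = -24/95 - 3300 = -313524/95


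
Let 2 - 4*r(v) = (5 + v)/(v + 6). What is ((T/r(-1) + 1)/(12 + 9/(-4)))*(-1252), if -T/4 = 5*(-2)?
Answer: -155248/9 ≈ -17250.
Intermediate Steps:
r(v) = ½ - (5 + v)/(4*(6 + v)) (r(v) = ½ - (5 + v)/(4*(v + 6)) = ½ - (5 + v)/(4*(6 + v)))
T = 40 (T = -20*(-2) = -4*(-10) = 40)
((T/r(-1) + 1)/(12 + 9/(-4)))*(-1252) = ((40/(((7 - 1)/(4*(6 - 1)))) + 1)/(12 + 9/(-4)))*(-1252) = ((40/(((¼)*6/5)) + 1)/(12 + 9*(-¼)))*(-1252) = ((40/(((¼)*(⅕)*6)) + 1)/(12 - 9/4))*(-1252) = ((40/(3/10) + 1)/(39/4))*(-1252) = ((40*(10/3) + 1)*(4/39))*(-1252) = ((400/3 + 1)*(4/39))*(-1252) = ((403/3)*(4/39))*(-1252) = (124/9)*(-1252) = -155248/9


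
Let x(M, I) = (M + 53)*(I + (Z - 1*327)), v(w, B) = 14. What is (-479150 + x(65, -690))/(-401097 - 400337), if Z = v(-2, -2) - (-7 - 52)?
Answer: 295271/400717 ≈ 0.73686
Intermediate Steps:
Z = 73 (Z = 14 - (-7 - 52) = 14 - 1*(-59) = 14 + 59 = 73)
x(M, I) = (-254 + I)*(53 + M) (x(M, I) = (M + 53)*(I + (73 - 1*327)) = (53 + M)*(I + (73 - 327)) = (53 + M)*(I - 254) = (53 + M)*(-254 + I) = (-254 + I)*(53 + M))
(-479150 + x(65, -690))/(-401097 - 400337) = (-479150 + (-13462 - 254*65 + 53*(-690) - 690*65))/(-401097 - 400337) = (-479150 + (-13462 - 16510 - 36570 - 44850))/(-801434) = (-479150 - 111392)*(-1/801434) = -590542*(-1/801434) = 295271/400717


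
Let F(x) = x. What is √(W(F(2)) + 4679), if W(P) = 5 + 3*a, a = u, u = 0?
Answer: 2*√1171 ≈ 68.440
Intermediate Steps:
a = 0
W(P) = 5 (W(P) = 5 + 3*0 = 5 + 0 = 5)
√(W(F(2)) + 4679) = √(5 + 4679) = √4684 = 2*√1171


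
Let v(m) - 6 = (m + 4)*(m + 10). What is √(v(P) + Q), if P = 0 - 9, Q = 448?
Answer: √449 ≈ 21.190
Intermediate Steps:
P = -9
v(m) = 6 + (4 + m)*(10 + m) (v(m) = 6 + (m + 4)*(m + 10) = 6 + (4 + m)*(10 + m))
√(v(P) + Q) = √((46 + (-9)² + 14*(-9)) + 448) = √((46 + 81 - 126) + 448) = √(1 + 448) = √449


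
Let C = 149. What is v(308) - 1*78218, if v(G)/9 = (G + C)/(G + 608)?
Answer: -71643575/916 ≈ -78214.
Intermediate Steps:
v(G) = 9*(149 + G)/(608 + G) (v(G) = 9*((G + 149)/(G + 608)) = 9*((149 + G)/(608 + G)) = 9*(149 + G)/(608 + G))
v(308) - 1*78218 = 9*(149 + 308)/(608 + 308) - 1*78218 = 9*457/916 - 78218 = 9*(1/916)*457 - 78218 = 4113/916 - 78218 = -71643575/916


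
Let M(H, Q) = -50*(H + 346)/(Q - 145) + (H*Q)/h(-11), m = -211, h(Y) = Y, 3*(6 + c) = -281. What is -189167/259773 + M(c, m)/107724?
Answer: -13618196306837/18264084754872 ≈ -0.74563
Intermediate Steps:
c = -299/3 (c = -6 + (1/3)*(-281) = -6 - 281/3 = -299/3 ≈ -99.667)
M(H, Q) = -50*(346 + H)/(-145 + Q) - H*Q/11 (M(H, Q) = -50*(H + 346)/(Q - 145) + (H*Q)/(-11) = -50*(346 + H)/(-145 + Q) + (H*Q)*(-1/11) = -50*(346 + H)/(-145 + Q) - H*Q/11)
-189167/259773 + M(c, m)/107724 = -189167/259773 + ((-190300 - 550*(-299/3) - 1*(-299/3)*(-211)**2 + 145*(-299/3)*(-211))/(11*(-145 - 211)))/107724 = -189167*1/259773 + ((1/11)*(-190300 + 164450/3 - 1*(-299/3)*44521 + 9147905/3)/(-356))*(1/107724) = -189167/259773 + ((1/11)*(-1/356)*(-190300 + 164450/3 + 13311779/3 + 9147905/3))*(1/107724) = -189167/259773 + ((1/11)*(-1/356)*7351078)*(1/107724) = -189167/259773 - 3675539/1958*1/107724 = -189167/259773 - 3675539/210923592 = -13618196306837/18264084754872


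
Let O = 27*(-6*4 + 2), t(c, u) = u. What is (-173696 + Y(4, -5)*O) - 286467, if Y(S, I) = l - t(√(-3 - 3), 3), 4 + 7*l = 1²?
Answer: -3206885/7 ≈ -4.5813e+5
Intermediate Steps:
l = -3/7 (l = -4/7 + (⅐)*1² = -4/7 + (⅐)*1 = -4/7 + ⅐ = -3/7 ≈ -0.42857)
Y(S, I) = -24/7 (Y(S, I) = -3/7 - 1*3 = -3/7 - 3 = -24/7)
O = -594 (O = 27*(-24 + 2) = 27*(-22) = -594)
(-173696 + Y(4, -5)*O) - 286467 = (-173696 - 24/7*(-594)) - 286467 = (-173696 + 14256/7) - 286467 = -1201616/7 - 286467 = -3206885/7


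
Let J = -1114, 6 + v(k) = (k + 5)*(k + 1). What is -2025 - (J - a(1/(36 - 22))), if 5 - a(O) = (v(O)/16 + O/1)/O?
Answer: -203057/224 ≈ -906.50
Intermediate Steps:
v(k) = -6 + (1 + k)*(5 + k) (v(k) = -6 + (k + 5)*(k + 1) = -6 + (5 + k)*(1 + k) = -6 + (1 + k)*(5 + k))
a(O) = 5 - (-1/16 + O²/16 + 11*O/8)/O (a(O) = 5 - ((-1 + O² + 6*O)/16 + O/1)/O = 5 - ((-1 + O² + 6*O)*(1/16) + O*1)/O = 5 - ((-1/16 + O²/16 + 3*O/8) + O)/O = 5 - (-1/16 + O²/16 + 11*O/8)/O)
-2025 - (J - a(1/(36 - 22))) = -2025 - (-1114 - (1 - (1/(36 - 22))² + 58/(36 - 22))/(16*(1/(36 - 22)))) = -2025 - (-1114 - (1 - (1/14)² + 58/14)/(16*(1/14))) = -2025 - (-1114 - (1 - (1/14)² + 58*(1/14))/(16*1/14)) = -2025 - (-1114 - 14*(1 - 1*1/196 + 29/7)/16) = -2025 - (-1114 - 14*(1 - 1/196 + 29/7)/16) = -2025 - (-1114 - 14*1007/(16*196)) = -2025 - (-1114 - 1*1007/224) = -2025 - (-1114 - 1007/224) = -2025 - 1*(-250543/224) = -2025 + 250543/224 = -203057/224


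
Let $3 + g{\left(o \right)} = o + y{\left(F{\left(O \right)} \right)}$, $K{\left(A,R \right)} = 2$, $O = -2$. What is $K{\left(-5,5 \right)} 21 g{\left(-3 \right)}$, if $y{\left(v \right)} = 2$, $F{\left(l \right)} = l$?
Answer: $-168$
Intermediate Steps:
$g{\left(o \right)} = -1 + o$ ($g{\left(o \right)} = -3 + \left(o + 2\right) = -3 + \left(2 + o\right) = -1 + o$)
$K{\left(-5,5 \right)} 21 g{\left(-3 \right)} = 2 \cdot 21 \left(-1 - 3\right) = 42 \left(-4\right) = -168$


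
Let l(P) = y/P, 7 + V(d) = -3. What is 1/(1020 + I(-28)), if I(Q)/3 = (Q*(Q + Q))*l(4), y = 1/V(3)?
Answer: 5/4512 ≈ 0.0011082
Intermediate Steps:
V(d) = -10 (V(d) = -7 - 3 = -10)
y = -⅒ (y = 1/(-10) = -⅒ ≈ -0.10000)
l(P) = -1/(10*P)
I(Q) = -3*Q²/20 (I(Q) = 3*((Q*(Q + Q))*(-⅒/4)) = 3*((Q*(2*Q))*(-⅒*¼)) = 3*((2*Q²)*(-1/40)) = 3*(-Q²/20) = -3*Q²/20)
1/(1020 + I(-28)) = 1/(1020 - 3/20*(-28)²) = 1/(1020 - 3/20*784) = 1/(1020 - 588/5) = 1/(4512/5) = 5/4512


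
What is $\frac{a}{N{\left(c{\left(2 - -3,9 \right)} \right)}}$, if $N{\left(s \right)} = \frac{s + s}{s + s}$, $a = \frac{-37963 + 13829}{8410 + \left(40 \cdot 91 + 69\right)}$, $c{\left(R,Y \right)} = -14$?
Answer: $- \frac{24134}{12119} \approx -1.9914$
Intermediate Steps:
$a = - \frac{24134}{12119}$ ($a = - \frac{24134}{8410 + \left(3640 + 69\right)} = - \frac{24134}{8410 + 3709} = - \frac{24134}{12119} \approx -1.9914$)
$N{\left(s \right)} = 1$ ($N{\left(s \right)} = \frac{2 s}{2 s} = 2 s \frac{1}{2 s} = 1$)
$\frac{a}{N{\left(c{\left(2 - -3,9 \right)} \right)}} = - \frac{24134}{12119 \cdot 1} = \left(- \frac{24134}{12119}\right) 1 = - \frac{24134}{12119}$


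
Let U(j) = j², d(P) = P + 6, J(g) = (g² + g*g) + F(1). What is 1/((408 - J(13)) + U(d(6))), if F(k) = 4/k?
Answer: 1/210 ≈ 0.0047619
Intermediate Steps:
J(g) = 4 + 2*g² (J(g) = (g² + g*g) + 4/1 = (g² + g²) + 4*1 = 2*g² + 4 = 4 + 2*g²)
d(P) = 6 + P
1/((408 - J(13)) + U(d(6))) = 1/((408 - (4 + 2*13²)) + (6 + 6)²) = 1/((408 - (4 + 2*169)) + 12²) = 1/((408 - (4 + 338)) + 144) = 1/((408 - 1*342) + 144) = 1/((408 - 342) + 144) = 1/(66 + 144) = 1/210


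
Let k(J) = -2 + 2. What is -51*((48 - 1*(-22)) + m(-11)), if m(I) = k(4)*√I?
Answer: -3570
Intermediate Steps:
k(J) = 0
m(I) = 0 (m(I) = 0*√I = 0)
-51*((48 - 1*(-22)) + m(-11)) = -51*((48 - 1*(-22)) + 0) = -51*((48 + 22) + 0) = -51*(70 + 0) = -51*70 = -3570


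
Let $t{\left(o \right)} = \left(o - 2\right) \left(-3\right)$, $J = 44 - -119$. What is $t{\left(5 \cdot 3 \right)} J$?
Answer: $-6357$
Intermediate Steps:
$J = 163$ ($J = 44 + 119 = 163$)
$t{\left(o \right)} = 6 - 3 o$ ($t{\left(o \right)} = \left(-2 + o\right) \left(-3\right) = 6 - 3 o$)
$t{\left(5 \cdot 3 \right)} J = \left(6 - 3 \cdot 5 \cdot 3\right) 163 = \left(6 - 45\right) 163 = \left(-39\right) 163 = -6357$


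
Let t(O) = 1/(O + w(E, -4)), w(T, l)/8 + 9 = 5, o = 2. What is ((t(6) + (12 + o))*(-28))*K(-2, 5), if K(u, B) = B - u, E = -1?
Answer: -35574/13 ≈ -2736.5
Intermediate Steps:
w(T, l) = -32 (w(T, l) = -72 + 8*5 = -72 + 40 = -32)
t(O) = 1/(-32 + O) (t(O) = 1/(O - 32) = 1/(-32 + O))
((t(6) + (12 + o))*(-28))*K(-2, 5) = ((1/(-32 + 6) + (12 + 2))*(-28))*(5 - 1*(-2)) = ((1/(-26) + 14)*(-28))*(5 + 2) = ((-1/26 + 14)*(-28))*7 = ((363/26)*(-28))*7 = -5082/13*7 = -35574/13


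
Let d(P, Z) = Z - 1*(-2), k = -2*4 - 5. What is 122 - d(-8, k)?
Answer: 133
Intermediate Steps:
k = -13 (k = -8 - 5 = -13)
d(P, Z) = 2 + Z (d(P, Z) = Z + 2 = 2 + Z)
122 - d(-8, k) = 122 - (2 - 13) = 122 - 1*(-11) = 122 + 11 = 133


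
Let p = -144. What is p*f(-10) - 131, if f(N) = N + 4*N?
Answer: 7069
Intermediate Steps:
f(N) = 5*N
p*f(-10) - 131 = -720*(-10) - 131 = -144*(-50) - 131 = 7200 - 131 = 7069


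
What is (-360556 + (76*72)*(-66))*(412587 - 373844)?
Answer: -27961133044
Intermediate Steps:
(-360556 + (76*72)*(-66))*(412587 - 373844) = (-360556 + 5472*(-66))*38743 = (-360556 - 361152)*38743 = -721708*38743 = -27961133044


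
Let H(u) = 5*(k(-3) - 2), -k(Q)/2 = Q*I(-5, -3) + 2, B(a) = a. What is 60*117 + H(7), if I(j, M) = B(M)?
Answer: 6900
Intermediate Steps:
I(j, M) = M
k(Q) = -4 + 6*Q (k(Q) = -2*(Q*(-3) + 2) = -2*(-3*Q + 2) = -2*(2 - 3*Q) = -4 + 6*Q)
H(u) = -120 (H(u) = 5*((-4 + 6*(-3)) - 2) = 5*((-4 - 18) - 2) = 5*(-22 - 2) = 5*(-24) = -120)
60*117 + H(7) = 60*117 - 120 = 7020 - 120 = 6900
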